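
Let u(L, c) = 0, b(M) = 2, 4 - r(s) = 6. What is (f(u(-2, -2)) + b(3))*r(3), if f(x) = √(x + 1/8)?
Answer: -4 - √2/2 ≈ -4.7071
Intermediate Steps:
r(s) = -2 (r(s) = 4 - 1*6 = 4 - 6 = -2)
f(x) = √(⅛ + x) (f(x) = √(x + ⅛) = √(⅛ + x))
(f(u(-2, -2)) + b(3))*r(3) = (√(2 + 16*0)/4 + 2)*(-2) = (√(2 + 0)/4 + 2)*(-2) = (√2/4 + 2)*(-2) = (2 + √2/4)*(-2) = -4 - √2/2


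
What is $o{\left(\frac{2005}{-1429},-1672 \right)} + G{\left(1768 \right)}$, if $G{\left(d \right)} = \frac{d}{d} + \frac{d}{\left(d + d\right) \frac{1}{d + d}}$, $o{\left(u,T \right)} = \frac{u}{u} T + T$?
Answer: $-1575$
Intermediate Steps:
$o{\left(u,T \right)} = 2 T$ ($o{\left(u,T \right)} = 1 T + T = T + T = 2 T$)
$G{\left(d \right)} = 1 + d$ ($G{\left(d \right)} = 1 + \frac{d}{2 d \frac{1}{2 d}} = 1 + \frac{d}{1} = 1 + d 1 = 1 + d$)
$o{\left(\frac{2005}{-1429},-1672 \right)} + G{\left(1768 \right)} = 2 \left(-1672\right) + \left(1 + 1768\right) = -3344 + 1769 = -1575$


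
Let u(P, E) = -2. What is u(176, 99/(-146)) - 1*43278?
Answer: -43280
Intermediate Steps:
u(176, 99/(-146)) - 1*43278 = -2 - 1*43278 = -2 - 43278 = -43280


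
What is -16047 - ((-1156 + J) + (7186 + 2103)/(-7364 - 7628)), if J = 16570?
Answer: -471654023/14992 ≈ -31460.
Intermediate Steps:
-16047 - ((-1156 + J) + (7186 + 2103)/(-7364 - 7628)) = -16047 - ((-1156 + 16570) + (7186 + 2103)/(-7364 - 7628)) = -16047 - (15414 + 9289/(-14992)) = -16047 - (15414 + 9289*(-1/14992)) = -16047 - (15414 - 9289/14992) = -16047 - 1*231077399/14992 = -16047 - 231077399/14992 = -471654023/14992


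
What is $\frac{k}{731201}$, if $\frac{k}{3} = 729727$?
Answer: $\frac{2189181}{731201} \approx 2.994$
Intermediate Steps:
$k = 2189181$ ($k = 3 \cdot 729727 = 2189181$)
$\frac{k}{731201} = \frac{2189181}{731201}$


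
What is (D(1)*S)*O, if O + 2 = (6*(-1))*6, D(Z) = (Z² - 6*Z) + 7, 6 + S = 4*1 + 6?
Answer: -304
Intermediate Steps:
S = 4 (S = -6 + (4*1 + 6) = -6 + (4 + 6) = -6 + 10 = 4)
D(Z) = 7 + Z² - 6*Z
O = -38 (O = -2 + (6*(-1))*6 = -2 - 6*6 = -2 - 36 = -38)
(D(1)*S)*O = ((7 + 1² - 6*1)*4)*(-38) = ((7 + 1 - 6)*4)*(-38) = (2*4)*(-38) = 8*(-38) = -304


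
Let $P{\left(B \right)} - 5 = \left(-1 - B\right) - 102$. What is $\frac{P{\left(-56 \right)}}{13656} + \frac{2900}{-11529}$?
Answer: $- \frac{6681103}{26240004} \approx -0.25462$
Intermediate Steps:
$P{\left(B \right)} = -98 - B$ ($P{\left(B \right)} = 5 - \left(103 + B\right) = -98 - B$)
$\frac{P{\left(-56 \right)}}{13656} + \frac{2900}{-11529} = \frac{-98 - -56}{13656} + \frac{2900}{-11529} = \left(-98 + 56\right) \frac{1}{13656} + 2900 \left(- \frac{1}{11529}\right) = \left(-42\right) \frac{1}{13656} - \frac{2900}{11529} = - \frac{7}{2276} - \frac{2900}{11529} = - \frac{6681103}{26240004}$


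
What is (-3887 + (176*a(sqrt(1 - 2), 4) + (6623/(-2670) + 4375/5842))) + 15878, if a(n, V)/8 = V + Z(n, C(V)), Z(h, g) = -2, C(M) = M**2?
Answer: 57733662166/3899535 ≈ 14805.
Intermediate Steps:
a(n, V) = -16 + 8*V (a(n, V) = 8*(V - 2) = 8*(-2 + V) = -16 + 8*V)
(-3887 + (176*a(sqrt(1 - 2), 4) + (6623/(-2670) + 4375/5842))) + 15878 = (-3887 + (176*(-16 + 8*4) + (6623/(-2670) + 4375/5842))) + 15878 = (-3887 + (176*(-16 + 32) + (6623*(-1/2670) + 4375*(1/5842)))) + 15878 = (-3887 + (176*16 + (-6623/2670 + 4375/5842))) + 15878 = (-3887 + (2816 - 6752579/3899535)) + 15878 = (-3887 + 10974337981/3899535) + 15878 = -4183154564/3899535 + 15878 = 57733662166/3899535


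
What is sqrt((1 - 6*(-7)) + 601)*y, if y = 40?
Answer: 80*sqrt(161) ≈ 1015.1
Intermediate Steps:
sqrt((1 - 6*(-7)) + 601)*y = sqrt((1 - 6*(-7)) + 601)*40 = sqrt((1 + 42) + 601)*40 = sqrt(43 + 601)*40 = sqrt(644)*40 = (2*sqrt(161))*40 = 80*sqrt(161)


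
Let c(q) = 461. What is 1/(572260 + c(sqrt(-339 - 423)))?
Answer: 1/572721 ≈ 1.7461e-6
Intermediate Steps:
1/(572260 + c(sqrt(-339 - 423))) = 1/(572260 + 461) = 1/572721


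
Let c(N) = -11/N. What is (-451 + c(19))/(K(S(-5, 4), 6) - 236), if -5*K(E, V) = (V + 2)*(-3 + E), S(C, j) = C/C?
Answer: 3575/1843 ≈ 1.9398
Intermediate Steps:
S(C, j) = 1
K(E, V) = -(-3 + E)*(2 + V)/5 (K(E, V) = -(V + 2)*(-3 + E)/5 = -(2 + V)*(-3 + E)/5 = -(-3 + E)*(2 + V)/5)
(-451 + c(19))/(K(S(-5, 4), 6) - 236) = (-451 - 11/19)/((6/5 - ⅖*1 + (⅗)*6 - ⅕*1*6) - 236) = (-451 - 11*1/19)/((6/5 - ⅖ + 18/5 - 6/5) - 236) = (-451 - 11/19)/(16/5 - 236) = -8580/(19*(-1164/5)) = -8580/19*(-5/1164) = 3575/1843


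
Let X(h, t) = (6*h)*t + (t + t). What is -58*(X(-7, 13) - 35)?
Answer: 32190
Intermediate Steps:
X(h, t) = 2*t + 6*h*t (X(h, t) = 6*h*t + 2*t = 2*t + 6*h*t)
-58*(X(-7, 13) - 35) = -58*(2*13*(1 + 3*(-7)) - 35) = -58*(2*13*(1 - 21) - 35) = -58*(2*13*(-20) - 35) = -58*(-520 - 35) = -58*(-555) = 32190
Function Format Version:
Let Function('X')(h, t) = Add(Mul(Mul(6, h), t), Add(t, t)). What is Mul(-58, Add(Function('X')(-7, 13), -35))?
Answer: 32190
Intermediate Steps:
Function('X')(h, t) = Add(Mul(2, t), Mul(6, h, t)) (Function('X')(h, t) = Add(Mul(6, h, t), Mul(2, t)) = Add(Mul(2, t), Mul(6, h, t)))
Mul(-58, Add(Function('X')(-7, 13), -35)) = Mul(-58, Add(Mul(2, 13, Add(1, Mul(3, -7))), -35)) = Mul(-58, Add(Mul(2, 13, Add(1, -21)), -35)) = Mul(-58, Add(Mul(2, 13, -20), -35)) = Mul(-58, Add(-520, -35)) = Mul(-58, -555) = 32190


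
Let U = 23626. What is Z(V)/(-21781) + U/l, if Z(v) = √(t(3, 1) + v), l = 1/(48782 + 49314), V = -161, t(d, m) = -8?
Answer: 2317616096 - 13*I/21781 ≈ 2.3176e+9 - 0.00059685*I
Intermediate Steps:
l = 1/98096 ≈ 1.0194e-5
Z(v) = √(-8 + v)
Z(V)/(-21781) + U/l = √(-8 - 161)/(-21781) + 23626/(1/98096) = √(-169)*(-1/21781) + 23626*98096 = (13*I)*(-1/21781) + 2317616096 = -13*I/21781 + 2317616096 = 2317616096 - 13*I/21781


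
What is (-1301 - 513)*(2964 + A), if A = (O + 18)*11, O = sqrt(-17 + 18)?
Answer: -5755822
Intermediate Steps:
O = 1 (O = sqrt(1) = 1)
A = 209 (A = (1 + 18)*11 = 19*11 = 209)
(-1301 - 513)*(2964 + A) = (-1301 - 513)*(2964 + 209) = -1814*3173 = -5755822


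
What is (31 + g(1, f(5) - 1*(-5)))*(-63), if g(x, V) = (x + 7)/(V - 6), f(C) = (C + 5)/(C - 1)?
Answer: -2289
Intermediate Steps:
f(C) = (5 + C)/(-1 + C)
g(x, V) = (7 + x)/(-6 + V)
(31 + g(1, f(5) - 1*(-5)))*(-63) = (31 + (7 + 1)/(-6 + ((5 + 5)/(-1 + 5) - 1*(-5))))*(-63) = (31 + 8/(-6 + (10/4 + 5)))*(-63) = (31 + 8/(-6 + ((1/4)*10 + 5)))*(-63) = (31 + 8/(-6 + (5/2 + 5)))*(-63) = (31 + 8/(-6 + 15/2))*(-63) = (31 + 8/(3/2))*(-63) = (31 + (2/3)*8)*(-63) = (31 + 16/3)*(-63) = (109/3)*(-63) = -2289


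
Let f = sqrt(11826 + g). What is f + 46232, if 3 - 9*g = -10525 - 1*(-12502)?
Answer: 46232 + 2*sqrt(26115)/3 ≈ 46340.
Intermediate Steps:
g = -658/3 (g = 1/3 - (-10525 - 1*(-12502))/9 = 1/3 - (-10525 + 12502)/9 = 1/3 - 1/9*1977 = 1/3 - 659/3 = -658/3 ≈ -219.33)
f = 2*sqrt(26115)/3 (f = sqrt(11826 - 658/3) = sqrt(34820/3) = 2*sqrt(26115)/3 ≈ 107.73)
f + 46232 = 2*sqrt(26115)/3 + 46232 = 46232 + 2*sqrt(26115)/3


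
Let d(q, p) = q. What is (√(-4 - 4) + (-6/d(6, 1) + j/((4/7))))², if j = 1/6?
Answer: (-17 + 48*I*√2)²/576 ≈ -7.4983 - 4.0069*I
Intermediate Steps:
j = ⅙ ≈ 0.16667
(√(-4 - 4) + (-6/d(6, 1) + j/((4/7))))² = (√(-4 - 4) + (-6/6 + 1/(6*((4/7)))))² = (√(-8) + (-6*⅙ + 1/(6*((4*(⅐))))))² = (2*I*√2 + (-1 + 1/(6*(4/7))))² = (2*I*√2 + (-1 + (⅙)*(7/4)))² = (2*I*√2 + (-1 + 7/24))² = (2*I*√2 - 17/24)² = (-17/24 + 2*I*√2)²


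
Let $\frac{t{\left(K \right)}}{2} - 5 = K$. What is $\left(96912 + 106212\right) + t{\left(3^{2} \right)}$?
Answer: $203152$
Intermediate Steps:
$t{\left(K \right)} = 10 + 2 K$
$\left(96912 + 106212\right) + t{\left(3^{2} \right)} = \left(96912 + 106212\right) + \left(10 + 2 \cdot 3^{2}\right) = 203124 + \left(10 + 2 \cdot 9\right) = 203124 + \left(10 + 18\right) = 203124 + 28 = 203152$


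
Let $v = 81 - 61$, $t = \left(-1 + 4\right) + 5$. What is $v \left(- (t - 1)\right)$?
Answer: $-140$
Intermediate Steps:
$t = 8$ ($t = 3 + 5 = 8$)
$v = 20$ ($v = 81 - 61 = 20$)
$v \left(- (t - 1)\right) = 20 \left(- (8 - 1)\right) = 20 \left(\left(-1\right) 7\right) = 20 \left(-7\right) = -140$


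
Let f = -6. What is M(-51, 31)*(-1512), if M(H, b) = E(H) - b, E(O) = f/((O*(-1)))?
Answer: 799848/17 ≈ 47050.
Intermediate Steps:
E(O) = 6/O (E(O) = -6*(-1/O) = -(-6)/O = 6/O)
M(H, b) = -b + 6/H (M(H, b) = 6/H - b = -b + 6/H)
M(-51, 31)*(-1512) = (-1*31 + 6/(-51))*(-1512) = (-31 + 6*(-1/51))*(-1512) = (-31 - 2/17)*(-1512) = -529/17*(-1512) = 799848/17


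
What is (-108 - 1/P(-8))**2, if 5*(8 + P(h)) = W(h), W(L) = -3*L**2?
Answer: 627552601/53824 ≈ 11659.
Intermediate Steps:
P(h) = -8 - 3*h**2/5 (P(h) = -8 + (-3*h**2)/5 = -8 - 3*h**2/5)
(-108 - 1/P(-8))**2 = (-108 - 1/(-8 - 3/5*(-8)**2))**2 = (-108 - 1/(-8 - 3/5*64))**2 = (-108 - 1/(-8 - 192/5))**2 = (-108 - 1/(-232/5))**2 = (-108 - 1*(-5/232))**2 = (-108 + 5/232)**2 = (-25051/232)**2 = 627552601/53824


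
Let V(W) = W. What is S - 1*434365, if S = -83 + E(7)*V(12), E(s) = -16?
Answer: -434640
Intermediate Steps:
S = -275 (S = -83 - 16*12 = -83 - 192 = -275)
S - 1*434365 = -275 - 1*434365 = -275 - 434365 = -434640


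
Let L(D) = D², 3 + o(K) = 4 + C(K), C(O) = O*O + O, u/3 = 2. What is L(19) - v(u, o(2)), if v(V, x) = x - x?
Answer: 361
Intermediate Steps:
u = 6 (u = 3*2 = 6)
C(O) = O + O² (C(O) = O² + O = O + O²)
o(K) = 1 + K*(1 + K) (o(K) = -3 + (4 + K*(1 + K)) = 1 + K*(1 + K))
v(V, x) = 0
L(19) - v(u, o(2)) = 19² - 1*0 = 361 + 0 = 361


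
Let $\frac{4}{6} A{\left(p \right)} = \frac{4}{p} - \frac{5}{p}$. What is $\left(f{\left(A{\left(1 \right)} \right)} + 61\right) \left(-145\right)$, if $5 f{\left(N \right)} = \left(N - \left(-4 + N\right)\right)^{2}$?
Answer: $-9309$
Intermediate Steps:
$A{\left(p \right)} = - \frac{3}{2 p}$ ($A{\left(p \right)} = \frac{3 \left(\frac{4}{p} - \frac{5}{p}\right)}{2} = \frac{3 \left(- \frac{1}{p}\right)}{2} = - \frac{3}{2 p}$)
$f{\left(N \right)} = \frac{16}{5}$ ($f{\left(N \right)} = \frac{\left(N - \left(-4 + N\right)\right)^{2}}{5} = \frac{4^{2}}{5} = \frac{1}{5} \cdot 16 = \frac{16}{5}$)
$\left(f{\left(A{\left(1 \right)} \right)} + 61\right) \left(-145\right) = \left(\frac{16}{5} + 61\right) \left(-145\right) = \frac{321}{5} \left(-145\right) = -9309$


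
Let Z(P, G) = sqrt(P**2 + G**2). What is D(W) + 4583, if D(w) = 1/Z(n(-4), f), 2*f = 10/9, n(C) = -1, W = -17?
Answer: 4583 + 9*sqrt(106)/106 ≈ 4583.9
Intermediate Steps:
f = 5/9 (f = (10/9)/2 = (10*(1/9))/2 = (1/2)*(10/9) = 5/9 ≈ 0.55556)
Z(P, G) = sqrt(G**2 + P**2)
D(w) = 9*sqrt(106)/106 (D(w) = 1/(sqrt((5/9)**2 + (-1)**2)) = 1/(sqrt(25/81 + 1)) = 1/(sqrt(106/81)) = 1/(sqrt(106)/9) = 9*sqrt(106)/106)
D(W) + 4583 = 9*sqrt(106)/106 + 4583 = 4583 + 9*sqrt(106)/106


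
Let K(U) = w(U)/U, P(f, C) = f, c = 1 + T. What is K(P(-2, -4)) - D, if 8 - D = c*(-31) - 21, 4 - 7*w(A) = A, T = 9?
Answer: -2376/7 ≈ -339.43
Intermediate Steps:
w(A) = 4/7 - A/7
c = 10 (c = 1 + 9 = 10)
D = 339 (D = 8 - (10*(-31) - 21) = 8 - (-310 - 21) = 8 - 1*(-331) = 8 + 331 = 339)
K(U) = (4/7 - U/7)/U
K(P(-2, -4)) - D = (⅐)*(4 - 1*(-2))/(-2) - 1*339 = (⅐)*(-½)*(4 + 2) - 339 = (⅐)*(-½)*6 - 339 = -3/7 - 339 = -2376/7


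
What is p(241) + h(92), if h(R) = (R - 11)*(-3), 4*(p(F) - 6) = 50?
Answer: -449/2 ≈ -224.50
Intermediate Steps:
p(F) = 37/2 (p(F) = 6 + (¼)*50 = 6 + 25/2 = 37/2)
h(R) = 33 - 3*R (h(R) = (-11 + R)*(-3) = 33 - 3*R)
p(241) + h(92) = 37/2 + (33 - 3*92) = 37/2 + (33 - 276) = 37/2 - 243 = -449/2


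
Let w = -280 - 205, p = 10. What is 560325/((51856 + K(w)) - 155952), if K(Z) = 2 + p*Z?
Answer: -560325/108944 ≈ -5.1432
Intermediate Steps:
w = -485
K(Z) = 2 + 10*Z
560325/((51856 + K(w)) - 155952) = 560325/((51856 + (2 + 10*(-485))) - 155952) = 560325/((51856 + (2 - 4850)) - 155952) = 560325/((51856 - 4848) - 155952) = 560325/(47008 - 155952) = 560325/(-108944) = 560325*(-1/108944) = -560325/108944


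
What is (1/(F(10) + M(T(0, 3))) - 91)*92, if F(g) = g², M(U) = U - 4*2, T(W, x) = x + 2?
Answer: -811992/97 ≈ -8371.0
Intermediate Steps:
T(W, x) = 2 + x
M(U) = -8 + U (M(U) = U - 8 = -8 + U)
(1/(F(10) + M(T(0, 3))) - 91)*92 = (1/(10² + (-8 + (2 + 3))) - 91)*92 = (1/(100 + (-8 + 5)) - 91)*92 = (1/(100 - 3) - 91)*92 = (1/97 - 91)*92 = -8826/97*92 = -811992/97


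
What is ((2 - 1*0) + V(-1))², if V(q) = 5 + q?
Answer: 36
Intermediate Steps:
((2 - 1*0) + V(-1))² = ((2 - 1*0) + (5 - 1))² = ((2 + 0) + 4)² = (2 + 4)² = 6² = 36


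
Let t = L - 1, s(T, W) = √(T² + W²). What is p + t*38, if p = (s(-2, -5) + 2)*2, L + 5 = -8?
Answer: -528 + 2*√29 ≈ -517.23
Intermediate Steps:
L = -13 (L = -5 - 8 = -13)
t = -14 (t = -13 - 1 = -14)
p = 4 + 2*√29 (p = (√((-2)² + (-5)²) + 2)*2 = (√(4 + 25) + 2)*2 = (√29 + 2)*2 = (2 + √29)*2 = 4 + 2*√29 ≈ 14.770)
p + t*38 = (4 + 2*√29) - 14*38 = (4 + 2*√29) - 532 = -528 + 2*√29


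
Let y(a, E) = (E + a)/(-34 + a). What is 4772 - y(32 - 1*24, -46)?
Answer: 62017/13 ≈ 4770.5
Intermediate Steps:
y(a, E) = (E + a)/(-34 + a)
4772 - y(32 - 1*24, -46) = 4772 - (-46 + (32 - 1*24))/(-34 + (32 - 1*24)) = 4772 - (-46 + (32 - 24))/(-34 + (32 - 24)) = 4772 - (-46 + 8)/(-34 + 8) = 4772 - (-38)/(-26) = 4772 - (-1)*(-38)/26 = 4772 - 1*19/13 = 4772 - 19/13 = 62017/13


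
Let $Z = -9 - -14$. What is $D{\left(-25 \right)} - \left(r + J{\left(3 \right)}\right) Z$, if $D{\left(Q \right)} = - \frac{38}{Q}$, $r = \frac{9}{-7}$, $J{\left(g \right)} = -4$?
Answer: $\frac{4891}{175} \approx 27.949$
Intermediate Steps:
$Z = 5$ ($Z = -9 + 14 = 5$)
$r = - \frac{9}{7}$ ($r = 9 \left(- \frac{1}{7}\right) = - \frac{9}{7} \approx -1.2857$)
$D{\left(-25 \right)} - \left(r + J{\left(3 \right)}\right) Z = - \frac{38}{-25} - \left(- \frac{9}{7} - 4\right) 5 = \left(-38\right) \left(- \frac{1}{25}\right) - \left(- \frac{37}{7}\right) 5 = \frac{38}{25} - - \frac{185}{7} = \frac{38}{25} + \frac{185}{7} = \frac{4891}{175}$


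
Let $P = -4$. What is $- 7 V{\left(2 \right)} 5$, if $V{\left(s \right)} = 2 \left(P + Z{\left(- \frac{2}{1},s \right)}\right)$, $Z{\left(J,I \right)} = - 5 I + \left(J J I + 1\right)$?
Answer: $350$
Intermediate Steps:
$Z{\left(J,I \right)} = 1 - 5 I + I J^{2}$ ($Z{\left(J,I \right)} = - 5 I + \left(J^{2} I + 1\right) = - 5 I + \left(I J^{2} + 1\right) = - 5 I + \left(1 + I J^{2}\right) = 1 - 5 I + I J^{2}$)
$V{\left(s \right)} = -6 - 2 s$ ($V{\left(s \right)} = 2 \left(-4 + \left(1 - 5 s + s \left(- \frac{2}{1}\right)^{2}\right)\right) = 2 \left(-4 + \left(1 - 5 s + s \left(\left(-2\right) 1\right)^{2}\right)\right) = 2 \left(-4 + \left(1 - 5 s + s \left(-2\right)^{2}\right)\right) = 2 \left(-4 + \left(1 - 5 s + s 4\right)\right) = 2 \left(-4 + \left(1 - 5 s + 4 s\right)\right) = 2 \left(-4 - \left(-1 + s\right)\right) = 2 \left(-3 - s\right) = -6 - 2 s$)
$- 7 V{\left(2 \right)} 5 = - 7 \left(-6 - 4\right) 5 = \left(-7\right) \left(-10\right) 5 = 70 \cdot 5 = 350$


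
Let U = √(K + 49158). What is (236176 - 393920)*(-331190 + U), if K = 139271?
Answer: 52243235360 - 157744*√188429 ≈ 5.2175e+10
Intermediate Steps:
U = √188429 (U = √(139271 + 49158) = √188429 ≈ 434.08)
(236176 - 393920)*(-331190 + U) = (236176 - 393920)*(-331190 + √188429) = -157744*(-331190 + √188429) = 52243235360 - 157744*√188429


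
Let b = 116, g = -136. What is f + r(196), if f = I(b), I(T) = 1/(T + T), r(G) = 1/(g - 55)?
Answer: -41/44312 ≈ -0.00092526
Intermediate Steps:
r(G) = -1/191 (r(G) = 1/(-136 - 55) = 1/(-191) = -1/191)
I(T) = 1/(2*T)
f = 1/232 (f = (½)/116 = (½)*(1/116) = 1/232 ≈ 0.0043103)
f + r(196) = 1/232 - 1/191 = -41/44312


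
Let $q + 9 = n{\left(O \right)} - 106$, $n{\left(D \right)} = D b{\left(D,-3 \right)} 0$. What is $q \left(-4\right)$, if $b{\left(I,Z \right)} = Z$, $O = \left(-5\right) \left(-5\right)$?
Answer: $460$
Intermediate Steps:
$O = 25$
$n{\left(D \right)} = 0$ ($n{\left(D \right)} = D \left(-3\right) 0 = - 3 D 0 = 0$)
$q = -115$ ($q = -9 + \left(0 - 106\right) = -9 - 106 = -115$)
$q \left(-4\right) = \left(-115\right) \left(-4\right) = 460$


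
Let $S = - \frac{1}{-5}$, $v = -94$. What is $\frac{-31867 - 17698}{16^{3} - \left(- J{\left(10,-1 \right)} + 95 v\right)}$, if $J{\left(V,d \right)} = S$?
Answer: $- \frac{247825}{65131} \approx -3.805$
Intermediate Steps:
$S = \frac{1}{5}$ ($S = \left(-1\right) \left(- \frac{1}{5}\right) = \frac{1}{5} \approx 0.2$)
$J{\left(V,d \right)} = \frac{1}{5}$
$\frac{-31867 - 17698}{16^{3} - \left(- J{\left(10,-1 \right)} + 95 v\right)} = \frac{-31867 - 17698}{16^{3} + \left(\frac{1}{5} - -8930\right)} = - \frac{49565}{4096 + \left(\frac{1}{5} + 8930\right)} = - \frac{49565}{4096 + \frac{44651}{5}} = - \frac{49565}{\frac{65131}{5}} = \left(-49565\right) \frac{5}{65131} = - \frac{247825}{65131}$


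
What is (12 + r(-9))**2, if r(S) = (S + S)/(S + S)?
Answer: 169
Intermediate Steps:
r(S) = 1 (r(S) = (2*S)/((2*S)) = (2*S)*(1/(2*S)) = 1)
(12 + r(-9))**2 = (12 + 1)**2 = 13**2 = 169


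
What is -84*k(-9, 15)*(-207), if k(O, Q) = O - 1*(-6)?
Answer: -52164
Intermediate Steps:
k(O, Q) = 6 + O (k(O, Q) = O + 6 = 6 + O)
-84*k(-9, 15)*(-207) = -84*(6 - 9)*(-207) = -84*(-3)*(-207) = 252*(-207) = -52164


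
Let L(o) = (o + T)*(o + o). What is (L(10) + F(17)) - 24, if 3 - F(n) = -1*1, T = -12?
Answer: -60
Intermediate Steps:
F(n) = 4 (F(n) = 3 - (-1) = 3 - 1*(-1) = 3 + 1 = 4)
L(o) = 2*o*(-12 + o) (L(o) = (o - 12)*(o + o) = (-12 + o)*(2*o) = 2*o*(-12 + o))
(L(10) + F(17)) - 24 = (2*10*(-12 + 10) + 4) - 24 = (2*10*(-2) + 4) - 24 = (-40 + 4) - 24 = -36 - 24 = -60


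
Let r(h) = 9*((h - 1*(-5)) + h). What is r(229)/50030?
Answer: 4167/50030 ≈ 0.083290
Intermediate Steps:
r(h) = 45 + 18*h (r(h) = 9*((h + 5) + h) = 9*((5 + h) + h) = 9*(5 + 2*h) = 45 + 18*h)
r(229)/50030 = (45 + 18*229)/50030 = (45 + 4122)*(1/50030) = 4167*(1/50030) = 4167/50030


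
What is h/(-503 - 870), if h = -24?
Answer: 24/1373 ≈ 0.017480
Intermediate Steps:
h/(-503 - 870) = -24/(-503 - 870) = -24/(-1373) = -1/1373*(-24) = 24/1373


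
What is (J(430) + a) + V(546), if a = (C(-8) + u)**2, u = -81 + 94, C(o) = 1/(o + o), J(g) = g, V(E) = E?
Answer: 292705/256 ≈ 1143.4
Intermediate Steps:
C(o) = 1/(2*o)
u = 13
a = 42849/256 (a = ((1/2)/(-8) + 13)**2 = ((1/2)*(-1/8) + 13)**2 = (-1/16 + 13)**2 = (207/16)**2 = 42849/256 ≈ 167.38)
(J(430) + a) + V(546) = (430 + 42849/256) + 546 = 152929/256 + 546 = 292705/256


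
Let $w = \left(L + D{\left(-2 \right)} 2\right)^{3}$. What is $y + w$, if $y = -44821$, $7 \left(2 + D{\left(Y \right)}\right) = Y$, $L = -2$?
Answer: $- \frac{15470939}{343} \approx -45105.0$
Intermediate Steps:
$D{\left(Y \right)} = -2 + \frac{Y}{7}$
$w = - \frac{97336}{343}$ ($w = \left(-2 + \left(-2 + \frac{1}{7} \left(-2\right)\right) 2\right)^{3} = \left(-2 + \left(-2 - \frac{2}{7}\right) 2\right)^{3} = \left(-2 - \frac{32}{7}\right)^{3} = \left(- \frac{46}{7}\right)^{3} = - \frac{97336}{343} \approx -283.78$)
$y + w = -44821 - \frac{97336}{343} = - \frac{15470939}{343}$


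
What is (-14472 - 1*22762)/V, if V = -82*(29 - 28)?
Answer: 18617/41 ≈ 454.07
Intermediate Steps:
V = -82 (V = -82*1 = -82)
(-14472 - 1*22762)/V = (-14472 - 1*22762)/(-82) = (-14472 - 22762)*(-1/82) = -37234*(-1/82) = 18617/41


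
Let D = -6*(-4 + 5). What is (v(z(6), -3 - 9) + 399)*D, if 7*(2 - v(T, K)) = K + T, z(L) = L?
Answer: -16878/7 ≈ -2411.1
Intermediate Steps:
v(T, K) = 2 - K/7 - T/7 (v(T, K) = 2 - (K + T)/7 = 2 + (-K/7 - T/7) = 2 - K/7 - T/7)
D = -6 (D = -6*1 = -6)
(v(z(6), -3 - 9) + 399)*D = ((2 - (-3 - 9)/7 - 1/7*6) + 399)*(-6) = ((2 - 1/7*(-12) - 6/7) + 399)*(-6) = ((2 + 12/7 - 6/7) + 399)*(-6) = (20/7 + 399)*(-6) = (2813/7)*(-6) = -16878/7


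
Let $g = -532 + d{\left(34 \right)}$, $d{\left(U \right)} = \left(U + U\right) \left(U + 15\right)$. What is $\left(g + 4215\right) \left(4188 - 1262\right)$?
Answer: $20525890$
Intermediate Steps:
$d{\left(U \right)} = 2 U \left(15 + U\right)$
$g = 2800$ ($g = -532 + 2 \cdot 34 \left(15 + 34\right) = -532 + 2 \cdot 34 \cdot 49 = -532 + 3332 = 2800$)
$\left(g + 4215\right) \left(4188 - 1262\right) = \left(2800 + 4215\right) \left(4188 - 1262\right) = 7015 \cdot 2926 = 20525890$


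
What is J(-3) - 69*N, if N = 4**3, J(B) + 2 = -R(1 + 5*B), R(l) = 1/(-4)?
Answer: -17671/4 ≈ -4417.8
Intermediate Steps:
R(l) = -1/4 (R(l) = 1*(-1/4) = -1/4)
J(B) = -7/4 (J(B) = -2 - 1*(-1/4) = -2 + 1/4 = -7/4)
N = 64
J(-3) - 69*N = -7/4 - 69*64 = -7/4 - 4416 = -17671/4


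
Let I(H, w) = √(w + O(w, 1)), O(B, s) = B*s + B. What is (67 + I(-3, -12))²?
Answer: 4453 + 804*I ≈ 4453.0 + 804.0*I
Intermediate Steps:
O(B, s) = B + B*s
I(H, w) = √3*√w (I(H, w) = √(w + w*(1 + 1)) = √(w + w*2) = √(w + 2*w) = √(3*w) = √3*√w)
(67 + I(-3, -12))² = (67 + √3*√(-12))² = (67 + √3*(2*I*√3))² = (67 + 6*I)²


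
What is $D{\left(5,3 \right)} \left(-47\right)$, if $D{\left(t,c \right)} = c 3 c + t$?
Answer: $-1504$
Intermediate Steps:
$D{\left(t,c \right)} = t + 3 c^{2}$ ($D{\left(t,c \right)} = 3 c c + t = 3 c^{2} + t = t + 3 c^{2}$)
$D{\left(5,3 \right)} \left(-47\right) = \left(5 + 3 \cdot 3^{2}\right) \left(-47\right) = \left(5 + 3 \cdot 9\right) \left(-47\right) = \left(5 + 27\right) \left(-47\right) = 32 \left(-47\right) = -1504$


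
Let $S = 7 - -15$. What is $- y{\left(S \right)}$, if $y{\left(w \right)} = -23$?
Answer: $23$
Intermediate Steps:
$S = 22$ ($S = 7 + 15 = 22$)
$- y{\left(S \right)} = \left(-1\right) \left(-23\right) = 23$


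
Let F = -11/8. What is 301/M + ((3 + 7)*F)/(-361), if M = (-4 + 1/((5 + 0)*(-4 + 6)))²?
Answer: 43548055/2196324 ≈ 19.828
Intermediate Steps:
F = -11/8 (F = -11*⅛ = -11/8 ≈ -1.3750)
M = 1521/100 (M = (-4 + 1/(5*2))² = (-4 + 1/10)² = (-4 + ⅒)² = (-39/10)² = 1521/100 ≈ 15.210)
301/M + ((3 + 7)*F)/(-361) = 301/(1521/100) + ((3 + 7)*(-11/8))/(-361) = 301*(100/1521) + (10*(-11/8))*(-1/361) = 30100/1521 - 55/4*(-1/361) = 30100/1521 + 55/1444 = 43548055/2196324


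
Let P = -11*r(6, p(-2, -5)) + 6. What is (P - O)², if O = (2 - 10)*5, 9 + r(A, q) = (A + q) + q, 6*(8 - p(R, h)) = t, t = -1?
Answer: 91204/9 ≈ 10134.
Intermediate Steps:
p(R, h) = 49/6 (p(R, h) = 8 - ⅙*(-1) = 8 + ⅙ = 49/6)
r(A, q) = -9 + A + 2*q (r(A, q) = -9 + ((A + q) + q) = -9 + (A + 2*q) = -9 + A + 2*q)
P = -422/3 (P = -11*(-9 + 6 + 2*(49/6)) + 6 = -11*(-9 + 6 + 49/3) + 6 = -11*40/3 + 6 = -440/3 + 6 = -422/3 ≈ -140.67)
O = -40 (O = -8*5 = -40)
(P - O)² = (-422/3 - 1*(-40))² = (-422/3 + 40)² = (-302/3)² = 91204/9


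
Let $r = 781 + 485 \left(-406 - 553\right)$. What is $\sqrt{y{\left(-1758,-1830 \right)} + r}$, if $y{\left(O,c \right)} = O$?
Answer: $66 i \sqrt{107} \approx 682.71 i$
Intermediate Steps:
$r = -464334$ ($r = 781 + 485 \left(-959\right) = 781 - 465115 = -464334$)
$\sqrt{y{\left(-1758,-1830 \right)} + r} = \sqrt{-1758 - 464334} = \sqrt{-466092} = 66 i \sqrt{107}$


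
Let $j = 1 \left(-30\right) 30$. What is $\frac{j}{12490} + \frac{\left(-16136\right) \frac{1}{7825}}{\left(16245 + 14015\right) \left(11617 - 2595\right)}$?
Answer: $- \frac{24033037307983}{333525116123875} \approx -0.072058$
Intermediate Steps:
$j = -900$ ($j = \left(-30\right) 30 = -900$)
$\frac{j}{12490} + \frac{\left(-16136\right) \frac{1}{7825}}{\left(16245 + 14015\right) \left(11617 - 2595\right)} = - \frac{900}{12490} + \frac{\left(-16136\right) \frac{1}{7825}}{\left(16245 + 14015\right) \left(11617 - 2595\right)} = \left(-900\right) \frac{1}{12490} + \frac{\left(-16136\right) \frac{1}{7825}}{30260 \cdot 9022} = - \frac{90}{1249} - \frac{16136}{7825 \cdot 273005720} = - \frac{90}{1249} - \frac{2017}{267033719875} = - \frac{24033037307983}{333525116123875}$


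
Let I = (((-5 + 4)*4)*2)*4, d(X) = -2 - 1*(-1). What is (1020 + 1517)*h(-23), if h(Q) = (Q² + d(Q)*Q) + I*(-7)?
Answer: 1968712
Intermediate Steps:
d(X) = -1 (d(X) = -2 + 1 = -1)
I = -32 (I = (-1*4*2)*4 = -4*2*4 = -8*4 = -32)
h(Q) = 224 + Q² - Q (h(Q) = (Q² - Q) - 32*(-7) = (Q² - Q) + 224 = 224 + Q² - Q)
(1020 + 1517)*h(-23) = (1020 + 1517)*(224 + (-23)² - 1*(-23)) = 2537*(224 + 529 + 23) = 2537*776 = 1968712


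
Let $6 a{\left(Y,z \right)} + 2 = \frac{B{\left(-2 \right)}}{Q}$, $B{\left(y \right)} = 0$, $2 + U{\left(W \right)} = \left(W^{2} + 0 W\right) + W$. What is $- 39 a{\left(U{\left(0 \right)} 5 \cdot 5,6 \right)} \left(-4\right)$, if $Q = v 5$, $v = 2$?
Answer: $-52$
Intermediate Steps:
$U{\left(W \right)} = -2 + W + W^{2}$ ($U{\left(W \right)} = -2 + \left(\left(W^{2} + 0 W\right) + W\right) = -2 + \left(\left(W^{2} + 0\right) + W\right) = -2 + \left(W^{2} + W\right) = -2 + \left(W + W^{2}\right) = -2 + W + W^{2}$)
$Q = 10$ ($Q = 2 \cdot 5 = 10$)
$a{\left(Y,z \right)} = - \frac{1}{3}$ ($a{\left(Y,z \right)} = - \frac{1}{3} + \frac{0 \cdot \frac{1}{10}}{6} = - \frac{1}{3} + \frac{1}{6} \cdot 0 = - \frac{1}{3} + 0 = - \frac{1}{3}$)
$- 39 a{\left(U{\left(0 \right)} 5 \cdot 5,6 \right)} \left(-4\right) = \left(-39\right) \left(- \frac{1}{3}\right) \left(-4\right) = 13 \left(-4\right) = -52$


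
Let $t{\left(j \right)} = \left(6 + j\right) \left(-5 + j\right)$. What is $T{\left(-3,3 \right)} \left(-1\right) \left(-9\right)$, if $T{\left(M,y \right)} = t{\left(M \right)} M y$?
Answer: $1944$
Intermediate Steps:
$t{\left(j \right)} = \left(-5 + j\right) \left(6 + j\right)$
$T{\left(M,y \right)} = M y \left(-30 + M + M^{2}\right)$ ($T{\left(M,y \right)} = \left(-30 + M + M^{2}\right) M y = M \left(-30 + M + M^{2}\right) y = M y \left(-30 + M + M^{2}\right)$)
$T{\left(-3,3 \right)} \left(-1\right) \left(-9\right) = \left(-3\right) 3 \left(-30 - 3 + \left(-3\right)^{2}\right) \left(-1\right) \left(-9\right) = \left(-3\right) 3 \left(-30 - 3 + 9\right) \left(-1\right) \left(-9\right) = \left(-3\right) 3 \left(-24\right) \left(-1\right) \left(-9\right) = 216 \left(-1\right) \left(-9\right) = \left(-216\right) \left(-9\right) = 1944$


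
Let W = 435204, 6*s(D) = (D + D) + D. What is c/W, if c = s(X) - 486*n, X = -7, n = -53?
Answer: 51509/870408 ≈ 0.059178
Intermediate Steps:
s(D) = D/2 (s(D) = ((D + D) + D)/6 = (2*D + D)/6 = (3*D)/6 = D/2)
c = 51509/2 (c = (½)*(-7) - 486*(-53) = -7/2 + 25758 = 51509/2 ≈ 25755.)
c/W = (51509/2)/435204 = (51509/2)*(1/435204) = 51509/870408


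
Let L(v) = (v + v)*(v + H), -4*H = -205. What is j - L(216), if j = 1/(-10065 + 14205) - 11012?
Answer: -523560959/4140 ≈ -1.2646e+5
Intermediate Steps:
H = 205/4 (H = -1/4*(-205) = 205/4 ≈ 51.250)
L(v) = 2*v*(205/4 + v) (L(v) = (v + v)*(v + 205/4) = (2*v)*(205/4 + v) = 2*v*(205/4 + v))
j = -45589679/4140 (j = 1/4140 - 11012 = -45589679/4140 ≈ -11012.)
j - L(216) = -45589679/4140 - 216*(205 + 4*216)/2 = -45589679/4140 - 216*(205 + 864)/2 = -45589679/4140 - 216*1069/2 = -45589679/4140 - 1*115452 = -45589679/4140 - 115452 = -523560959/4140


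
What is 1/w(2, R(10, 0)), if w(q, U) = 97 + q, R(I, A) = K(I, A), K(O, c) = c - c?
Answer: 1/99 ≈ 0.010101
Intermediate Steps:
K(O, c) = 0
R(I, A) = 0
1/w(2, R(10, 0)) = 1/(97 + 2) = 1/99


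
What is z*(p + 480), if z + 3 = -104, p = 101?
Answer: -62167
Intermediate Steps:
z = -107 (z = -3 - 104 = -107)
z*(p + 480) = -107*(101 + 480) = -107*581 = -62167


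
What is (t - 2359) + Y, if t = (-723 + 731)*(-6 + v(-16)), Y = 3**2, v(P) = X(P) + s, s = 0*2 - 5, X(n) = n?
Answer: -2566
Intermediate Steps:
s = -5 (s = 0 - 5 = -5)
v(P) = -5 + P (v(P) = P - 5 = -5 + P)
Y = 9
t = -216 (t = (-723 + 731)*(-6 + (-5 - 16)) = 8*(-6 - 21) = 8*(-27) = -216)
(t - 2359) + Y = (-216 - 2359) + 9 = -2575 + 9 = -2566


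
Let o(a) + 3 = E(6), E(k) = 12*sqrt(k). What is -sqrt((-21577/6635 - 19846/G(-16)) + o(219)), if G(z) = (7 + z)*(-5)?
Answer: -2*I*sqrt(1772140823 - 47545083*sqrt(6))/3981 ≈ -20.442*I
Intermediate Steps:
o(a) = -3 + 12*sqrt(6)
G(z) = -35 - 5*z
-sqrt((-21577/6635 - 19846/G(-16)) + o(219)) = -sqrt((-21577/6635 - 19846/(-35 - 5*(-16))) + (-3 + 12*sqrt(6))) = -sqrt((-21577*1/6635 - 19846/(-35 + 80)) + (-3 + 12*sqrt(6))) = -sqrt((-21577/6635 - 19846/45) + (-3 + 12*sqrt(6))) = -sqrt(-5305967/11943 + (-3 + 12*sqrt(6))) = -sqrt(-5341796/11943 + 12*sqrt(6))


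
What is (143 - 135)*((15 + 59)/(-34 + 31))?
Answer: -592/3 ≈ -197.33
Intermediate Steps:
(143 - 135)*((15 + 59)/(-34 + 31)) = 8*(74/(-3)) = 8*(74*(-⅓)) = 8*(-74/3) = -592/3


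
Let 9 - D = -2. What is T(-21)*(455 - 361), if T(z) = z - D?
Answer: -3008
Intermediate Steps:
D = 11 (D = 9 - 1*(-2) = 9 + 2 = 11)
T(z) = -11 + z (T(z) = z - 1*11 = z - 11 = -11 + z)
T(-21)*(455 - 361) = (-11 - 21)*(455 - 361) = -32*94 = -3008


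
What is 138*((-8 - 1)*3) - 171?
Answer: -3897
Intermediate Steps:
138*((-8 - 1)*3) - 171 = 138*(-9*3) - 171 = 138*(-27) - 171 = -3726 - 171 = -3897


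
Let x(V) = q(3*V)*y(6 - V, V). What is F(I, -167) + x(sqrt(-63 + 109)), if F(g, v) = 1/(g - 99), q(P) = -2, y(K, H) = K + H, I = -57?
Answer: -1873/156 ≈ -12.006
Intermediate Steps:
y(K, H) = H + K
F(g, v) = 1/(-99 + g)
x(V) = -12 (x(V) = -2*(V + (6 - V)) = -2*6 = -12)
F(I, -167) + x(sqrt(-63 + 109)) = 1/(-99 - 57) - 12 = 1/(-156) - 12 = -1/156 - 12 = -1873/156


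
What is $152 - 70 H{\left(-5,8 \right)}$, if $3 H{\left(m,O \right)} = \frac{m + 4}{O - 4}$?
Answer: $\frac{947}{6} \approx 157.83$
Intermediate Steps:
$H{\left(m,O \right)} = \frac{4 + m}{3 \left(-4 + O\right)}$ ($H{\left(m,O \right)} = \frac{\left(m + 4\right) \frac{1}{O - 4}}{3} = \frac{\left(4 + m\right) \frac{1}{-4 + O}}{3} = \frac{\frac{1}{-4 + O} \left(4 + m\right)}{3} = \frac{4 + m}{3 \left(-4 + O\right)}$)
$152 - 70 H{\left(-5,8 \right)} = 152 - 70 \frac{4 - 5}{3 \left(-4 + 8\right)} = 152 - 70 \cdot \frac{1}{3} \cdot \frac{1}{4} \left(-1\right) = 152 - - \frac{35}{6} = 152 + \frac{35}{6} = \frac{947}{6}$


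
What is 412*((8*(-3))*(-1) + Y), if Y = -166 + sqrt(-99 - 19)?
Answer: -58504 + 412*I*sqrt(118) ≈ -58504.0 + 4475.5*I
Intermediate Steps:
Y = -166 + I*sqrt(118) (Y = -166 + sqrt(-118) = -166 + I*sqrt(118) ≈ -166.0 + 10.863*I)
412*((8*(-3))*(-1) + Y) = 412*((8*(-3))*(-1) + (-166 + I*sqrt(118))) = 412*(-24*(-1) + (-166 + I*sqrt(118))) = 412*(24 + (-166 + I*sqrt(118))) = 412*(-142 + I*sqrt(118)) = -58504 + 412*I*sqrt(118)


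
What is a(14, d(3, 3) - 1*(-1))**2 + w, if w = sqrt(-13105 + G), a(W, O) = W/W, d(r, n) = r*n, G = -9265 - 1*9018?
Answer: 1 + 2*I*sqrt(7847) ≈ 1.0 + 177.17*I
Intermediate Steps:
G = -18283 (G = -9265 - 9018 = -18283)
d(r, n) = n*r
a(W, O) = 1
w = 2*I*sqrt(7847) (w = sqrt(-13105 - 18283) = sqrt(-31388) = 2*I*sqrt(7847) ≈ 177.17*I)
a(14, d(3, 3) - 1*(-1))**2 + w = 1**2 + 2*I*sqrt(7847) = 1 + 2*I*sqrt(7847)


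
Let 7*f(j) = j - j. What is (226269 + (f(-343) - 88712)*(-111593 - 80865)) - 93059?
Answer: 17073467306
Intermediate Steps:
f(j) = 0 (f(j) = (j - j)/7 = (1/7)*0 = 0)
(226269 + (f(-343) - 88712)*(-111593 - 80865)) - 93059 = (226269 + (0 - 88712)*(-111593 - 80865)) - 93059 = (226269 - 88712*(-192458)) - 93059 = (226269 + 17073334096) - 93059 = 17073560365 - 93059 = 17073467306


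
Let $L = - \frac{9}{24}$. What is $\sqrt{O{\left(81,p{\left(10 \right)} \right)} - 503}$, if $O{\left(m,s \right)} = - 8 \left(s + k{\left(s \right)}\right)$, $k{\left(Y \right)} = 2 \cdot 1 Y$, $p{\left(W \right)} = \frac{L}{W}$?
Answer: $\frac{i \sqrt{50210}}{10} \approx 22.408 i$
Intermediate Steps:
$L = - \frac{3}{8}$ ($L = \left(-9\right) \frac{1}{24} = - \frac{3}{8} \approx -0.375$)
$p{\left(W \right)} = - \frac{3}{8 W}$
$k{\left(Y \right)} = 2 Y$
$O{\left(m,s \right)} = - 24 s$ ($O{\left(m,s \right)} = - 8 \left(s + 2 s\right) = - 8 \cdot 3 s = - 24 s$)
$\sqrt{O{\left(81,p{\left(10 \right)} \right)} - 503} = \sqrt{- 24 \left(- \frac{3}{8 \cdot 10}\right) - 503} = \sqrt{- 24 \left(\left(- \frac{3}{8}\right) \frac{1}{10}\right) - 503} = \sqrt{\left(-24\right) \left(- \frac{3}{80}\right) - 503} = \sqrt{\frac{9}{10} - 503} = \sqrt{- \frac{5021}{10}} = \frac{i \sqrt{50210}}{10}$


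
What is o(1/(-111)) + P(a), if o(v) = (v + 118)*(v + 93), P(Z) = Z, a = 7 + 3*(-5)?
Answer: 135088666/12321 ≈ 10964.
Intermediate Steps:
a = -8 (a = 7 - 15 = -8)
o(v) = (93 + v)*(118 + v) (o(v) = (118 + v)*(93 + v) = (93 + v)*(118 + v))
o(1/(-111)) + P(a) = (10974 + (1/(-111))² + 211/(-111)) - 8 = (10974 + (-1/111)² + 211*(-1/111)) - 8 = (10974 + 1/12321 - 211/111) - 8 = 135187234/12321 - 8 = 135088666/12321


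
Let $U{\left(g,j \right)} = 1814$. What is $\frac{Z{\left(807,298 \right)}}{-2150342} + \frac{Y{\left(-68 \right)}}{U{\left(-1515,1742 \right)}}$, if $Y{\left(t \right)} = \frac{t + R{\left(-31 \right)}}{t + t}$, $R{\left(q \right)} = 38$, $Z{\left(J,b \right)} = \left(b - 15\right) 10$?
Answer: $- \frac{158415515}{132624493192} \approx -0.0011945$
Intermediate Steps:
$Z{\left(J,b \right)} = -150 + 10 b$ ($Z{\left(J,b \right)} = \left(-15 + b\right) 10 = -150 + 10 b$)
$Y{\left(t \right)} = \frac{38 + t}{2 t}$ ($Y{\left(t \right)} = \frac{t + 38}{t + t} = \frac{38 + t}{2 t}$)
$\frac{Z{\left(807,298 \right)}}{-2150342} + \frac{Y{\left(-68 \right)}}{U{\left(-1515,1742 \right)}} = \frac{-150 + 10 \cdot 298}{-2150342} + \frac{\frac{1}{2} \frac{1}{-68} \left(38 - 68\right)}{1814} = \left(-150 + 2980\right) \left(- \frac{1}{2150342}\right) + \frac{1}{2} \left(- \frac{1}{68}\right) \left(-30\right) \frac{1}{1814} = 2830 \left(- \frac{1}{2150342}\right) + \frac{15}{68} \cdot \frac{1}{1814} = - \frac{1415}{1075171} + \frac{15}{123352} = - \frac{158415515}{132624493192}$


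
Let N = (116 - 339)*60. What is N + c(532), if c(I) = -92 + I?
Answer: -12940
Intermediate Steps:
N = -13380 (N = -223*60 = -13380)
N + c(532) = -13380 + (-92 + 532) = -13380 + 440 = -12940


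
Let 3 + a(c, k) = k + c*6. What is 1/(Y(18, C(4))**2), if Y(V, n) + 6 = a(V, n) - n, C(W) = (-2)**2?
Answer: 1/9801 ≈ 0.00010203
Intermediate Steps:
a(c, k) = -3 + k + 6*c (a(c, k) = -3 + (k + c*6) = -3 + (k + 6*c) = -3 + k + 6*c)
C(W) = 4
Y(V, n) = -9 + 6*V (Y(V, n) = -6 + ((-3 + n + 6*V) - n) = -6 + (-3 + 6*V) = -9 + 6*V)
1/(Y(18, C(4))**2) = 1/((-9 + 6*18)**2) = 1/((-9 + 108)**2) = 1/(99**2) = 1/9801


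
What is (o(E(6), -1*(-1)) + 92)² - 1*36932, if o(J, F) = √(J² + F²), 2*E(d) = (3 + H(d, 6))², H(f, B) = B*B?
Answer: 2199573/4 + 1564*√8005 ≈ 6.8983e+5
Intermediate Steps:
H(f, B) = B²
E(d) = 1521/2 (E(d) = (3 + 6²)²/2 = (3 + 36)²/2 = (½)*39² = (½)*1521 = 1521/2)
o(J, F) = √(F² + J²)
(o(E(6), -1*(-1)) + 92)² - 1*36932 = (√((-1*(-1))² + (1521/2)²) + 92)² - 1*36932 = (√(1² + 2313441/4) + 92)² - 36932 = (√(1 + 2313441/4) + 92)² - 36932 = (√(2313445/4) + 92)² - 36932 = (17*√8005/2 + 92)² - 36932 = (92 + 17*√8005/2)² - 36932 = -36932 + (92 + 17*√8005/2)²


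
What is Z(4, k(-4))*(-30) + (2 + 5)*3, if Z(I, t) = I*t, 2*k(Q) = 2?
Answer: -99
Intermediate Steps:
k(Q) = 1 (k(Q) = (1/2)*2 = 1)
Z(4, k(-4))*(-30) + (2 + 5)*3 = (4*1)*(-30) + (2 + 5)*3 = 4*(-30) + 7*3 = -120 + 21 = -99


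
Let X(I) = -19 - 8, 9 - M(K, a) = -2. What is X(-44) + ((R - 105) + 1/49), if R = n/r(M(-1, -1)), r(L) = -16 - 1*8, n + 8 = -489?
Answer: -130855/1176 ≈ -111.27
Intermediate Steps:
M(K, a) = 11 (M(K, a) = 9 - 1*(-2) = 9 + 2 = 11)
n = -497 (n = -8 - 489 = -497)
r(L) = -24 (r(L) = -16 - 8 = -24)
R = 497/24 (R = -497/(-24) = -497*(-1/24) = 497/24 ≈ 20.708)
X(I) = -27
X(-44) + ((R - 105) + 1/49) = -27 + ((497/24 - 105) + 1/49) = -27 + (-2023/24 + 1/49) = -27 - 99103/1176 = -130855/1176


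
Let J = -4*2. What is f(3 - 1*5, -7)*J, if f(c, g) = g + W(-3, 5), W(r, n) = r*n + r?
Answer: 200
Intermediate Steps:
J = -8
W(r, n) = r + n*r (W(r, n) = n*r + r = r + n*r)
f(c, g) = -18 + g (f(c, g) = g - 3*(1 + 5) = g - 3*6 = g - 18 = -18 + g)
f(3 - 1*5, -7)*J = (-18 - 7)*(-8) = -25*(-8) = 200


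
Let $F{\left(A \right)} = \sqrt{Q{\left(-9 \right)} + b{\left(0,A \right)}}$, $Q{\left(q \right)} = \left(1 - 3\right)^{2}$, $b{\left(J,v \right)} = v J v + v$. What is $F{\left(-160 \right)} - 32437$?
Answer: $-32437 + 2 i \sqrt{39} \approx -32437.0 + 12.49 i$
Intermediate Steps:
$b{\left(J,v \right)} = v + J v^{2}$ ($b{\left(J,v \right)} = J v v + v = J v^{2} + v = v + J v^{2}$)
$Q{\left(q \right)} = 4$ ($Q{\left(q \right)} = \left(-2\right)^{2} = 4$)
$F{\left(A \right)} = \sqrt{4 + A}$ ($F{\left(A \right)} = \sqrt{4 + A \left(1 + 0 A\right)} = \sqrt{4 + A \left(1 + 0\right)} = \sqrt{4 + A 1} = \sqrt{4 + A}$)
$F{\left(-160 \right)} - 32437 = \sqrt{4 - 160} - 32437 = \sqrt{-156} - 32437 = 2 i \sqrt{39} - 32437 = -32437 + 2 i \sqrt{39}$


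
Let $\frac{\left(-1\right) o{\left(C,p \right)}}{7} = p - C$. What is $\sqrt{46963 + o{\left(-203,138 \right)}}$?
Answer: $4 \sqrt{2786} \approx 211.13$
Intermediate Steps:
$o{\left(C,p \right)} = - 7 p + 7 C$ ($o{\left(C,p \right)} = - 7 \left(p - C\right) = - 7 p + 7 C$)
$\sqrt{46963 + o{\left(-203,138 \right)}} = \sqrt{46963 + \left(\left(-7\right) 138 + 7 \left(-203\right)\right)} = \sqrt{46963 - 2387} = \sqrt{44576} = 4 \sqrt{2786}$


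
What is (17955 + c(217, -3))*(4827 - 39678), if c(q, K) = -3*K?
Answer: -626063364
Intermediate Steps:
(17955 + c(217, -3))*(4827 - 39678) = (17955 - 3*(-3))*(4827 - 39678) = (17955 + 9)*(-34851) = 17964*(-34851) = -626063364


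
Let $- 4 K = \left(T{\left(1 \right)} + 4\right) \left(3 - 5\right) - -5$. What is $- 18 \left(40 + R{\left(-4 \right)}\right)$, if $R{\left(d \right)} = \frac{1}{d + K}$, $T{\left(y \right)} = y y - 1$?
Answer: $- \frac{9288}{13} \approx -714.46$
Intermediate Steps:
$T{\left(y \right)} = -1 + y^{2}$ ($T{\left(y \right)} = y^{2} - 1 = -1 + y^{2}$)
$K = \frac{3}{4}$ ($K = - \frac{\left(\left(-1 + 1^{2}\right) + 4\right) \left(3 - 5\right) - -5}{4} = - \frac{\left(\left(-1 + 1\right) + 4\right) \left(-2\right) + 5}{4} = - \frac{\left(0 + 4\right) \left(-2\right) + 5}{4} = - \frac{4 \left(-2\right) + 5}{4} = - \frac{-8 + 5}{4} = \left(- \frac{1}{4}\right) \left(-3\right) = \frac{3}{4} \approx 0.75$)
$R{\left(d \right)} = \frac{1}{\frac{3}{4} + d}$ ($R{\left(d \right)} = \frac{1}{d + \frac{3}{4}} = \frac{1}{\frac{3}{4} + d}$)
$- 18 \left(40 + R{\left(-4 \right)}\right) = - 18 \left(40 + \frac{4}{3 + 4 \left(-4\right)}\right) = - 18 \left(40 + \frac{4}{3 - 16}\right) = - 18 \left(40 + \frac{4}{-13}\right) = - 18 \left(40 + 4 \left(- \frac{1}{13}\right)\right) = - 18 \left(40 - \frac{4}{13}\right) = \left(-18\right) \frac{516}{13} = - \frac{9288}{13}$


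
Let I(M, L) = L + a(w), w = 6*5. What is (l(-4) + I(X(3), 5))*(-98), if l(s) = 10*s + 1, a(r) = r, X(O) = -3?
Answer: 392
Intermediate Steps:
w = 30
l(s) = 1 + 10*s
I(M, L) = 30 + L (I(M, L) = L + 30 = 30 + L)
(l(-4) + I(X(3), 5))*(-98) = ((1 + 10*(-4)) + (30 + 5))*(-98) = ((1 - 40) + 35)*(-98) = (-39 + 35)*(-98) = -4*(-98) = 392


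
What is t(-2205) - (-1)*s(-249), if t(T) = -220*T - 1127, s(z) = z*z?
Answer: 545974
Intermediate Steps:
s(z) = z²
t(T) = -1127 - 220*T
t(-2205) - (-1)*s(-249) = (-1127 - 220*(-2205)) - (-1)*(-249)² = (-1127 + 485100) - (-1)*62001 = 483973 - 1*(-62001) = 483973 + 62001 = 545974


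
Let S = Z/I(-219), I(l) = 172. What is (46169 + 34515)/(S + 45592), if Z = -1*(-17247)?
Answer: 13877648/7859071 ≈ 1.7658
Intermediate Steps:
Z = 17247
S = 17247/172 ≈ 100.27
(46169 + 34515)/(S + 45592) = (46169 + 34515)/(17247/172 + 45592) = 80684/(7859071/172) = 80684*(172/7859071) = 13877648/7859071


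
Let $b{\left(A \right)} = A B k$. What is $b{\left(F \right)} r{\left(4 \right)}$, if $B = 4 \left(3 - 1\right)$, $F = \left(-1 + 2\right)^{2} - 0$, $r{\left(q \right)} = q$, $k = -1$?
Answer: $-32$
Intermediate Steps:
$F = 1$ ($F = 1^{2} + 0 = 1 + 0 = 1$)
$B = 8$ ($B = 4 \cdot 2 = 8$)
$b{\left(A \right)} = - 8 A$ ($b{\left(A \right)} = A 8 \left(-1\right) = 8 A \left(-1\right) = - 8 A$)
$b{\left(F \right)} r{\left(4 \right)} = \left(-8\right) 1 \cdot 4 = \left(-8\right) 4 = -32$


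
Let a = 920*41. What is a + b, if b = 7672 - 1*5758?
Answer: 39634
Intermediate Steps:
b = 1914 (b = 7672 - 5758 = 1914)
a = 37720
a + b = 37720 + 1914 = 39634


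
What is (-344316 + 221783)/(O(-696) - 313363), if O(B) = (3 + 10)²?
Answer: 122533/313194 ≈ 0.39124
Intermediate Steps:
O(B) = 169 (O(B) = 13² = 169)
(-344316 + 221783)/(O(-696) - 313363) = (-344316 + 221783)/(169 - 313363) = -122533/(-313194) = -122533*(-1/313194) = 122533/313194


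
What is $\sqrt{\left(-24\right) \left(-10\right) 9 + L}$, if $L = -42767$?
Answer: $i \sqrt{40607} \approx 201.51 i$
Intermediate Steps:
$\sqrt{\left(-24\right) \left(-10\right) 9 + L} = \sqrt{\left(-24\right) \left(-10\right) 9 - 42767} = \sqrt{240 \cdot 9 - 42767} = \sqrt{2160 - 42767} = \sqrt{-40607} = i \sqrt{40607}$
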